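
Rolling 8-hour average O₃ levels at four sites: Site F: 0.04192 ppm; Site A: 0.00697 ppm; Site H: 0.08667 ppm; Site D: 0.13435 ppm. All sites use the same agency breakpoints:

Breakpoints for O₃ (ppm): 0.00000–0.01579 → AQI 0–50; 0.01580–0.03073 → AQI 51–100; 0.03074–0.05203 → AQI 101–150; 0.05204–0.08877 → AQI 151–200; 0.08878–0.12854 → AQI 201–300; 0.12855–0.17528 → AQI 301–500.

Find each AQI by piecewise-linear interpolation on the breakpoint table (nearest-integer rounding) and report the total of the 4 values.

Site F: row 0.03074–0.05203 (AQI 101–150). (150−101)·(0.04192−0.03074)/(0.05203−0.03074) + 101 = 49·0.01118/0.02129 + 101 ≈ 126.73 → 127.
Site A: 0.00697 ∈ [0.00000, 0.01579] ↔ index [0, 50].
0 + (0.00697−0.00000)·(50−0)/(0.01579−0.00000) = 0 + 0.00697·50/0.01579 ≈ 22.07, so AQI = 22.
Site H: 0.08667 lies in 0.05204–0.08877, so I_lo=151, I_hi=200, C_lo=0.05204, C_hi=0.08877.
(200−151)/(0.08877−0.05204) × (0.08667−0.05204) + 151 = 49/0.03673 × 0.03463 + 151 ≈ 197.20 → 197.
Site D 0.13435: bracket 0.12855–0.17528 → index 301–500; slope 199/0.04673, offset 0.00580.
AQI = 301 + 199/0.04673·0.00580 ≈ 325.70 ⇒ 326.
AQIs: Site F=127, Site A=22, Site H=197, Site D=326. Sum = 127 + 22 + 197 + 326 = 672.

672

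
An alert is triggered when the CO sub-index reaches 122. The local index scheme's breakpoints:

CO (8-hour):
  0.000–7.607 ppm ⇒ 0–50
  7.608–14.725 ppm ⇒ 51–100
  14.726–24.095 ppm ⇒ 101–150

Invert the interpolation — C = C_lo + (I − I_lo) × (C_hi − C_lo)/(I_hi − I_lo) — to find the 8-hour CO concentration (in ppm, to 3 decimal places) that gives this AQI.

AQI 122 lies in the 101–150 band, which corresponds to 14.726–24.095 ppm.
C = 14.726 + (122−101)×(24.095−14.726)/(150−101) = 14.726 + 21×9.369/49 ≈ 18.74129 ppm → 18.741 ppm to 3 dp.

18.741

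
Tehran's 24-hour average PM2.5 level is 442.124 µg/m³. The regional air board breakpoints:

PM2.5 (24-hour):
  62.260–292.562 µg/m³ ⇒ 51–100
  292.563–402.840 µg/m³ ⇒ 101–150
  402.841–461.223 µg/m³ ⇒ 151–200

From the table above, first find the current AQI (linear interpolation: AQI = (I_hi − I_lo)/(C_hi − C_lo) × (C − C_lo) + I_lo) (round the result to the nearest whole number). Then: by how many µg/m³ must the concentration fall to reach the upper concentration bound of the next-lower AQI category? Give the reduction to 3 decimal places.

PM2.5: 442.124 ∈ [402.841, 461.223] ↔ index [151, 200].
151 + (442.124−402.841)·(200−151)/(461.223−402.841) = 151 + 39.283·49/58.382 ≈ 183.97, so AQI = 184.
Current AQI 184 is in the Unhealthy range (151–200). The next-lower category tops out at AQI 150, whose upper concentration bound is 402.840 µg/m³.
Reduction needed = 442.124 − 402.840 = 39.284 µg/m³.

39.284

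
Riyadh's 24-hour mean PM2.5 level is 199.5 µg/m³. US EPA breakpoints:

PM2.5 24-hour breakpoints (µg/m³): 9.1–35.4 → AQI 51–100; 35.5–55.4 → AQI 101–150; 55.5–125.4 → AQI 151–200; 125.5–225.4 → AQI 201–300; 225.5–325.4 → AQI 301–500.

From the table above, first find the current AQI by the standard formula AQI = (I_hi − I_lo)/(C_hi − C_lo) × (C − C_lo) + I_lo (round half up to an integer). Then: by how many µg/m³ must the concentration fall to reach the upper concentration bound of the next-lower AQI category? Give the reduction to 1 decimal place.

PM2.5 199.5: bracket 125.5–225.4 → index 201–300; slope 99/99.9, offset 74.0.
AQI = 201 + 99/99.9·74.0 ≈ 274.33 ⇒ 274.
Current AQI 274 is in the Very Unhealthy range (201–300). The next-lower category tops out at AQI 200, whose upper concentration bound is 125.4 µg/m³.
Reduction needed = 199.5 − 125.4 = 74.1 µg/m³.

74.1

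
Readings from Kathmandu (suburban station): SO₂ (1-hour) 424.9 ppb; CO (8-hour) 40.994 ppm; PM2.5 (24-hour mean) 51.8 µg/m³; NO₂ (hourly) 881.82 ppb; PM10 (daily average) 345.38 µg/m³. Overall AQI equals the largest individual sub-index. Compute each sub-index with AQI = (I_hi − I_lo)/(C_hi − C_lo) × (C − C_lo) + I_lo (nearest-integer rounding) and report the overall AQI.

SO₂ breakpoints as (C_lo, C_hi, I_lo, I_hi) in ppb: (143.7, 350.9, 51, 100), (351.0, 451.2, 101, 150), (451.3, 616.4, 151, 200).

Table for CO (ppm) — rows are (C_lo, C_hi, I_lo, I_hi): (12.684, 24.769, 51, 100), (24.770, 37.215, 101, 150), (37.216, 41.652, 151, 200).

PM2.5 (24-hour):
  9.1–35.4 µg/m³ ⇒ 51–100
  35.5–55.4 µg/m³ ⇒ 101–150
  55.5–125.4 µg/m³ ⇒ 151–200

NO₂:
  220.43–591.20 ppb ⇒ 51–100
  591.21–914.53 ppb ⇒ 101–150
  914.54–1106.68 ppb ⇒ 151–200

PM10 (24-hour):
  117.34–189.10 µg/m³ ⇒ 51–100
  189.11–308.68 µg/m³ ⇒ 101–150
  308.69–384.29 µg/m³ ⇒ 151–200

SO₂ 424.9: bracket 351.0–451.2 → index 101–150; slope 49/100.2, offset 73.9.
AQI = 101 + 49/100.2·73.9 ≈ 137.14 ⇒ 137.
CO: 40.994 lies in 37.216–41.652, so I_lo=151, I_hi=200, C_lo=37.216, C_hi=41.652.
(200−151)/(41.652−37.216) × (40.994−37.216) + 151 = 49/4.436 × 3.778 + 151 ≈ 192.73 → 193.
PM2.5: 51.8 lies in 35.5–55.4, so I_lo=101, I_hi=150, C_lo=35.5, C_hi=55.4.
(150−101)/(55.4−35.5) × (51.8−35.5) + 101 = 49/19.9 × 16.3 + 101 ≈ 141.14 → 141.
NO₂: 881.82 ∈ [591.21, 914.53] ↔ index [101, 150].
101 + (881.82−591.21)·(150−101)/(914.53−591.21) = 101 + 290.61·49/323.32 ≈ 145.04, so AQI = 145.
PM10: 345.38 lies in 308.69–384.29, so I_lo=151, I_hi=200, C_lo=308.69, C_hi=384.29.
(200−151)/(384.29−308.69) × (345.38−308.69) + 151 = 49/75.60 × 36.69 + 151 ≈ 174.78 → 175.
Sub-indices: SO₂→137, CO→193, PM2.5→141, NO₂→145, PM10→175. Overall AQI = max = 193; dominant pollutant is CO.

193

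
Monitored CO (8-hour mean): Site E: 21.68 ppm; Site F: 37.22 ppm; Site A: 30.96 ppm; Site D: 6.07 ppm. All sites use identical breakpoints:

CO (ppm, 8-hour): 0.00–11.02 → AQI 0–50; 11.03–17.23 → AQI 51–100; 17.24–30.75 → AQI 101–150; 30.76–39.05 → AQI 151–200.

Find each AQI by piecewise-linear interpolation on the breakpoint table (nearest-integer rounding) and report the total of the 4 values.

486

Site E: row 17.24–30.75 (AQI 101–150). (150−101)·(21.68−17.24)/(30.75−17.24) + 101 = 49·4.44/13.51 + 101 ≈ 117.10 → 117.
Site F: 37.22 lies in 30.76–39.05, so I_lo=151, I_hi=200, C_lo=30.76, C_hi=39.05.
(200−151)/(39.05−30.76) × (37.22−30.76) + 151 = 49/8.29 × 6.46 + 151 ≈ 189.18 → 189.
Site A: row 30.76–39.05 (AQI 151–200). (200−151)·(30.96−30.76)/(39.05−30.76) + 151 = 49·0.20/8.29 + 151 ≈ 152.18 → 152.
Site D: row 0.00–11.02 (AQI 0–50). (50−0)·(6.07−0.00)/(11.02−0.00) + 0 = 50·6.07/11.02 + 0 ≈ 27.54 → 28.
AQIs: Site E=117, Site F=189, Site A=152, Site D=28. Sum = 117 + 189 + 152 + 28 = 486.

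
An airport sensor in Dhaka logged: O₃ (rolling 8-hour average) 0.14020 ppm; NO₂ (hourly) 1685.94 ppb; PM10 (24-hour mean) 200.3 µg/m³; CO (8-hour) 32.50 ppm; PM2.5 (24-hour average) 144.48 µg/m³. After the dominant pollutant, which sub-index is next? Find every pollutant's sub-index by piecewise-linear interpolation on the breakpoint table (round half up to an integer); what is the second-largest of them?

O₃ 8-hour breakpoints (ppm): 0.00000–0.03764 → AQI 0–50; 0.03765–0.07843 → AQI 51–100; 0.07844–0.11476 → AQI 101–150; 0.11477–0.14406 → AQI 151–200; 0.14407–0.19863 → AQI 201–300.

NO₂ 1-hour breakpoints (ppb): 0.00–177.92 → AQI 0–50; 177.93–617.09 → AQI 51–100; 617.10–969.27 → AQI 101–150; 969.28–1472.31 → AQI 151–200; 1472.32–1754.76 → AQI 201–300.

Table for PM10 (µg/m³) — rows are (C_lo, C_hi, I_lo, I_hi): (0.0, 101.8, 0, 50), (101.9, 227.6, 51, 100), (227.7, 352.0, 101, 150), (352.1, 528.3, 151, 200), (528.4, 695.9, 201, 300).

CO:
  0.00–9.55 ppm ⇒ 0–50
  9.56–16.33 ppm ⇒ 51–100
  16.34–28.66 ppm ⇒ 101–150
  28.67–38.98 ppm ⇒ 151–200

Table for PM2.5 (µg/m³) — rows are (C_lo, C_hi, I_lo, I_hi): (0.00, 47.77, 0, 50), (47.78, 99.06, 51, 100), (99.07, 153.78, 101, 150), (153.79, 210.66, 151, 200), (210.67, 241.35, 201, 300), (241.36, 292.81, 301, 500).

194

O₃ 0.14020: bracket 0.11477–0.14406 → index 151–200; slope 49/0.02929, offset 0.02543.
AQI = 151 + 49/0.02929·0.02543 ≈ 193.54 ⇒ 194.
NO₂ 1685.94: bracket 1472.32–1754.76 → index 201–300; slope 99/282.44, offset 213.62.
AQI = 201 + 99/282.44·213.62 ≈ 275.88 ⇒ 276.
PM10 200.3: bracket 101.9–227.6 → index 51–100; slope 49/125.7, offset 98.4.
AQI = 51 + 49/125.7·98.4 ≈ 89.36 ⇒ 89.
CO: 32.50 lies in 28.67–38.98, so I_lo=151, I_hi=200, C_lo=28.67, C_hi=38.98.
(200−151)/(38.98−28.67) × (32.50−28.67) + 151 = 49/10.31 × 3.83 + 151 ≈ 169.20 → 169.
PM2.5: row 99.07–153.78 (AQI 101–150). (150−101)·(144.48−99.07)/(153.78−99.07) + 101 = 49·45.41/54.71 + 101 ≈ 141.67 → 142.
Sub-indices: O₃→194, NO₂→276, PM10→89, CO→169, PM2.5→142. Ranked high→low: 276, 194, 169, 142, 89. Second-highest sub-index = 194.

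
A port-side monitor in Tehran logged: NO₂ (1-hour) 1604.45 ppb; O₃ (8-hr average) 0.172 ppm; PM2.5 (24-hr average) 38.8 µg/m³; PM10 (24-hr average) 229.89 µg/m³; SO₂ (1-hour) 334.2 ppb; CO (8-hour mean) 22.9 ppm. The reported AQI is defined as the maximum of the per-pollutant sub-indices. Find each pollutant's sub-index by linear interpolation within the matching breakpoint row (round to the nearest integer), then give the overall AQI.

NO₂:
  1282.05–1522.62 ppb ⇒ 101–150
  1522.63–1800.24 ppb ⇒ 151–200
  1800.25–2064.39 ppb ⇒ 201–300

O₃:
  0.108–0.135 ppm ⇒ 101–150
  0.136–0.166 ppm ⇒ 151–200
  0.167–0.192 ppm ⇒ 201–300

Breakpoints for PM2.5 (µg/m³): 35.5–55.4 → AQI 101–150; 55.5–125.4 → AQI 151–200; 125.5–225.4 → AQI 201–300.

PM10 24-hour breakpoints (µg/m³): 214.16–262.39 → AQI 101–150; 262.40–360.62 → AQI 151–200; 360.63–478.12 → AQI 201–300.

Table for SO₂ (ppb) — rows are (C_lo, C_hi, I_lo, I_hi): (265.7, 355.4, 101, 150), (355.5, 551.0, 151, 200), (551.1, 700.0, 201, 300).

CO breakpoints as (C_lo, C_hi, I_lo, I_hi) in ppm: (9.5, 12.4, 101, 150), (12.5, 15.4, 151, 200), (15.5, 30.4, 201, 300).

NO₂: row 1522.63–1800.24 (AQI 151–200). (200−151)·(1604.45−1522.63)/(1800.24−1522.63) + 151 = 49·81.82/277.61 + 151 ≈ 165.44 → 165.
O₃: 0.172 ∈ [0.167, 0.192] ↔ index [201, 300].
201 + (0.172−0.167)·(300−201)/(0.192−0.167) = 201 + 0.005·99/0.025 ≈ 220.80, so AQI = 221.
PM2.5: 38.8 ∈ [35.5, 55.4] ↔ index [101, 150].
101 + (38.8−35.5)·(150−101)/(55.4−35.5) = 101 + 3.3·49/19.9 ≈ 109.13, so AQI = 109.
PM10: 229.89 ∈ [214.16, 262.39] ↔ index [101, 150].
101 + (229.89−214.16)·(150−101)/(262.39−214.16) = 101 + 15.73·49/48.23 ≈ 116.98, so AQI = 117.
SO₂ 334.2: bracket 265.7–355.4 → index 101–150; slope 49/89.7, offset 68.5.
AQI = 101 + 49/89.7·68.5 ≈ 138.42 ⇒ 138.
CO: row 15.5–30.4 (AQI 201–300). (300−201)·(22.9−15.5)/(30.4−15.5) + 201 = 99·7.4/14.9 + 201 ≈ 250.17 → 250.
Sub-indices: NO₂→165, O₃→221, PM2.5→109, PM10→117, SO₂→138, CO→250. Overall AQI = max = 250; dominant pollutant is CO.

250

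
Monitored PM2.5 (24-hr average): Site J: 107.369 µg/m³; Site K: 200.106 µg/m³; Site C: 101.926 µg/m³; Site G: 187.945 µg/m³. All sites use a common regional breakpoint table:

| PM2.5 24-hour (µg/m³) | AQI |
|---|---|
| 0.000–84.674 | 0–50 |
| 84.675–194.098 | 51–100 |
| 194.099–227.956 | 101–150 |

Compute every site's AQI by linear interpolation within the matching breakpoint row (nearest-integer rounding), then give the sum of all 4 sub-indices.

327

Site J: 107.369 ∈ [84.675, 194.098] ↔ index [51, 100].
51 + (107.369−84.675)·(100−51)/(194.098−84.675) = 51 + 22.694·49/109.423 ≈ 61.16, so AQI = 61.
Site K: 200.106 lies in 194.099–227.956, so I_lo=101, I_hi=150, C_lo=194.099, C_hi=227.956.
(150−101)/(227.956−194.099) × (200.106−194.099) + 101 = 49/33.857 × 6.007 + 101 ≈ 109.69 → 110.
Site C: 101.926 lies in 84.675–194.098, so I_lo=51, I_hi=100, C_lo=84.675, C_hi=194.098.
(100−51)/(194.098−84.675) × (101.926−84.675) + 51 = 49/109.423 × 17.251 + 51 ≈ 58.73 → 59.
Site G: 187.945 ∈ [84.675, 194.098] ↔ index [51, 100].
51 + (187.945−84.675)·(100−51)/(194.098−84.675) = 51 + 103.270·49/109.423 ≈ 97.24, so AQI = 97.
AQIs: Site J=61, Site K=110, Site C=59, Site G=97. Sum = 61 + 110 + 59 + 97 = 327.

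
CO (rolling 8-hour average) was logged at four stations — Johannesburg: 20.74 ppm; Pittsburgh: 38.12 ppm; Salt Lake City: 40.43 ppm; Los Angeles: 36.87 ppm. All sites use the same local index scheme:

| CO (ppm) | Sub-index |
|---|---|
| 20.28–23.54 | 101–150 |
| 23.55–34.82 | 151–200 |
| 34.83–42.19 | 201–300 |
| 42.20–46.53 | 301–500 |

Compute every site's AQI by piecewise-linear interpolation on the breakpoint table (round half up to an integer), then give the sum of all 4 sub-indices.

Johannesburg: 20.74 lies in 20.28–23.54, so I_lo=101, I_hi=150, C_lo=20.28, C_hi=23.54.
(150−101)/(23.54−20.28) × (20.74−20.28) + 101 = 49/3.26 × 0.46 + 101 ≈ 107.91 → 108.
Pittsburgh 38.12: bracket 34.83–42.19 → index 201–300; slope 99/7.36, offset 3.29.
AQI = 201 + 99/7.36·3.29 ≈ 245.25 ⇒ 245.
Salt Lake City: 40.43 lies in 34.83–42.19, so I_lo=201, I_hi=300, C_lo=34.83, C_hi=42.19.
(300−201)/(42.19−34.83) × (40.43−34.83) + 201 = 99/7.36 × 5.60 + 201 ≈ 276.33 → 276.
Los Angeles: 36.87 ∈ [34.83, 42.19] ↔ index [201, 300].
201 + (36.87−34.83)·(300−201)/(42.19−34.83) = 201 + 2.04·99/7.36 ≈ 228.44, so AQI = 228.
AQIs: Johannesburg=108, Pittsburgh=245, Salt Lake City=276, Los Angeles=228. Sum = 108 + 245 + 276 + 228 = 857.

857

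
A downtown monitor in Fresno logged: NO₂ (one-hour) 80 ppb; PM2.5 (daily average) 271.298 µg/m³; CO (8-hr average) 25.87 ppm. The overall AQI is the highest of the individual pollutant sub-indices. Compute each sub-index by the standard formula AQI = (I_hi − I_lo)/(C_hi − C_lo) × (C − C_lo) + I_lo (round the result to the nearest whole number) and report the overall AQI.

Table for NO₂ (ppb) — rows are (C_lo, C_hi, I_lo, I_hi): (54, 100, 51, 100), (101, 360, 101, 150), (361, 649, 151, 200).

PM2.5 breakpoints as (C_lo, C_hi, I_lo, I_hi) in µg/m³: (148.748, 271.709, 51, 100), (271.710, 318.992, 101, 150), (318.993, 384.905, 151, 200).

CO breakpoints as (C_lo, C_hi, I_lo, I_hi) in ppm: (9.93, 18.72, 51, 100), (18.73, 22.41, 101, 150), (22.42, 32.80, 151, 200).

167

NO₂: 80 lies in 54–100, so I_lo=51, I_hi=100, C_lo=54, C_hi=100.
(100−51)/(100−54) × (80−54) + 51 = 49/46 × 26 + 51 ≈ 78.70 → 79.
PM2.5: row 148.748–271.709 (AQI 51–100). (100−51)·(271.298−148.748)/(271.709−148.748) + 51 = 49·122.550/122.961 + 51 ≈ 99.84 → 100.
CO 25.87: bracket 22.42–32.80 → index 151–200; slope 49/10.38, offset 3.45.
AQI = 151 + 49/10.38·3.45 ≈ 167.29 ⇒ 167.
Sub-indices: NO₂→79, PM2.5→100, CO→167. Overall AQI = max = 167; dominant pollutant is CO.
AQI 167: Unhealthy.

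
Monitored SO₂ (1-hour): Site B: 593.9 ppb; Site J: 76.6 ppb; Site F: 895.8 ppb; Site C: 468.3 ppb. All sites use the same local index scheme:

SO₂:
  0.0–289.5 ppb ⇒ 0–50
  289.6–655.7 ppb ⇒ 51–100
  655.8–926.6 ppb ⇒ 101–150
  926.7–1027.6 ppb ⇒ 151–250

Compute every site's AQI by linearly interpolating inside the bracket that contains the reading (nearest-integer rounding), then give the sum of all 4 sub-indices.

Site B: 593.9 ∈ [289.6, 655.7] ↔ index [51, 100].
51 + (593.9−289.6)·(100−51)/(655.7−289.6) = 51 + 304.3·49/366.1 ≈ 91.73, so AQI = 92.
Site J 76.6: bracket 0.0–289.5 → index 0–50; slope 50/289.5, offset 76.6.
AQI = 0 + 50/289.5·76.6 ≈ 13.23 ⇒ 13.
Site F 895.8: bracket 655.8–926.6 → index 101–150; slope 49/270.8, offset 240.0.
AQI = 101 + 49/270.8·240.0 ≈ 144.43 ⇒ 144.
Site C: 468.3 ∈ [289.6, 655.7] ↔ index [51, 100].
51 + (468.3−289.6)·(100−51)/(655.7−289.6) = 51 + 178.7·49/366.1 ≈ 74.92, so AQI = 75.
AQIs: Site B=92, Site J=13, Site F=144, Site C=75. Sum = 92 + 13 + 144 + 75 = 324.

324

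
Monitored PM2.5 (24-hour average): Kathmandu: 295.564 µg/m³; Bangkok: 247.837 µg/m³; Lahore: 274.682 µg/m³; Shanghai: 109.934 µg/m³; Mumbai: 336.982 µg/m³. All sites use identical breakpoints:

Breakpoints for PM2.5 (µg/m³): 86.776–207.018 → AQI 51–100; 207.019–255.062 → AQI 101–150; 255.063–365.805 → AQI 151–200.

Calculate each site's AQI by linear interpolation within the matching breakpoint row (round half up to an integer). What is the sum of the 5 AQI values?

719

Kathmandu: 295.564 lies in 255.063–365.805, so I_lo=151, I_hi=200, C_lo=255.063, C_hi=365.805.
(200−151)/(365.805−255.063) × (295.564−255.063) + 151 = 49/110.742 × 40.501 + 151 ≈ 168.92 → 169.
Bangkok: 247.837 lies in 207.019–255.062, so I_lo=101, I_hi=150, C_lo=207.019, C_hi=255.062.
(150−101)/(255.062−207.019) × (247.837−207.019) + 101 = 49/48.043 × 40.818 + 101 ≈ 142.63 → 143.
Lahore: 274.682 ∈ [255.063, 365.805] ↔ index [151, 200].
151 + (274.682−255.063)·(200−151)/(365.805−255.063) = 151 + 19.619·49/110.742 ≈ 159.68, so AQI = 160.
Shanghai 109.934: bracket 86.776–207.018 → index 51–100; slope 49/120.242, offset 23.158.
AQI = 51 + 49/120.242·23.158 ≈ 60.44 ⇒ 60.
Mumbai 336.982: bracket 255.063–365.805 → index 151–200; slope 49/110.742, offset 81.919.
AQI = 151 + 49/110.742·81.919 ≈ 187.25 ⇒ 187.
AQIs: Kathmandu=169, Bangkok=143, Lahore=160, Shanghai=60, Mumbai=187. Sum = 169 + 143 + 160 + 60 + 187 = 719.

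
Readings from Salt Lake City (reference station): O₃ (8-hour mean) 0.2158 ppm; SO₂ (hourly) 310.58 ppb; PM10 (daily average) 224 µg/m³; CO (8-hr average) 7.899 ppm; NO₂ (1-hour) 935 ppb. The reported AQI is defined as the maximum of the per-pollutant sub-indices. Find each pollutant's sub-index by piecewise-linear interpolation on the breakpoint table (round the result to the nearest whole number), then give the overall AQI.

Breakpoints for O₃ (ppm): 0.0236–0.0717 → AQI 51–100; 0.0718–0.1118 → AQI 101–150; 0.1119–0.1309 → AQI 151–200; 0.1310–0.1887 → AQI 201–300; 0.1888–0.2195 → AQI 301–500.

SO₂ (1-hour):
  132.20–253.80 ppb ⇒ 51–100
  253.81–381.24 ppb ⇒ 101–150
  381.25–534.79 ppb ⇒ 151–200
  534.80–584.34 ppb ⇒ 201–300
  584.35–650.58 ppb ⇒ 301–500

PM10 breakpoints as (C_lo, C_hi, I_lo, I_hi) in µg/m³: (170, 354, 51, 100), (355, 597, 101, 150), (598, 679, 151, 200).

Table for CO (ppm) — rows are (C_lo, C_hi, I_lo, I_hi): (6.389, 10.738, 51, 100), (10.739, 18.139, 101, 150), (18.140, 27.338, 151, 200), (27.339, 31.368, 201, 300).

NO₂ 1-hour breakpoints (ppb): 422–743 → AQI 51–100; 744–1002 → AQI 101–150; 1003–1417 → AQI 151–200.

476

O₃: 0.2158 ∈ [0.1888, 0.2195] ↔ index [301, 500].
301 + (0.2158−0.1888)·(500−301)/(0.2195−0.1888) = 301 + 0.0270·199/0.0307 ≈ 476.02, so AQI = 476.
SO₂: 310.58 ∈ [253.81, 381.24] ↔ index [101, 150].
101 + (310.58−253.81)·(150−101)/(381.24−253.81) = 101 + 56.77·49/127.43 ≈ 122.83, so AQI = 123.
PM10 224: bracket 170–354 → index 51–100; slope 49/184, offset 54.
AQI = 51 + 49/184·54 ≈ 65.38 ⇒ 65.
CO 7.899: bracket 6.389–10.738 → index 51–100; slope 49/4.349, offset 1.510.
AQI = 51 + 49/4.349·1.510 ≈ 68.01 ⇒ 68.
NO₂: row 744–1002 (AQI 101–150). (150−101)·(935−744)/(1002−744) + 101 = 49·191/258 + 101 ≈ 137.28 → 137.
Sub-indices: O₃→476, SO₂→123, PM10→65, CO→68, NO₂→137. Overall AQI = max = 476; dominant pollutant is O₃.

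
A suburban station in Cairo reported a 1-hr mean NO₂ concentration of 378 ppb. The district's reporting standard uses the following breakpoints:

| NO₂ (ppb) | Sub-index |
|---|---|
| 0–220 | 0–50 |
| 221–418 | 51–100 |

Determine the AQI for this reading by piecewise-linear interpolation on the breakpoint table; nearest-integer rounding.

90

NO₂: row 221–418 (AQI 51–100). (100−51)·(378−221)/(418−221) + 51 = 49·157/197 + 51 ≈ 90.05 → 90.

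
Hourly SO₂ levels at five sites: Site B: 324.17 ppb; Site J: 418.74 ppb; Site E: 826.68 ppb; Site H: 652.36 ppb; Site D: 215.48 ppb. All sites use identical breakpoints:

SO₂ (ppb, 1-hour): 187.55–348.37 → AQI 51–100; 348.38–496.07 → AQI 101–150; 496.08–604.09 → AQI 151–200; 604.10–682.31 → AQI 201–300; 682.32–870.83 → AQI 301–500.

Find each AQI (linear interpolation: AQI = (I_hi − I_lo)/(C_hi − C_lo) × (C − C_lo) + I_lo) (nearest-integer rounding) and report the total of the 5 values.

992

Site B: row 187.55–348.37 (AQI 51–100). (100−51)·(324.17−187.55)/(348.37−187.55) + 51 = 49·136.62/160.82 + 51 ≈ 92.63 → 93.
Site J 418.74: bracket 348.38–496.07 → index 101–150; slope 49/147.69, offset 70.36.
AQI = 101 + 49/147.69·70.36 ≈ 124.34 ⇒ 124.
Site E: 826.68 lies in 682.32–870.83, so I_lo=301, I_hi=500, C_lo=682.32, C_hi=870.83.
(500−301)/(870.83−682.32) × (826.68−682.32) + 301 = 199/188.51 × 144.36 + 301 ≈ 453.39 → 453.
Site H: row 604.10–682.31 (AQI 201–300). (300−201)·(652.36−604.10)/(682.31−604.10) + 201 = 99·48.26/78.21 + 201 ≈ 262.09 → 262.
Site D 215.48: bracket 187.55–348.37 → index 51–100; slope 49/160.82, offset 27.93.
AQI = 51 + 49/160.82·27.93 ≈ 59.51 ⇒ 60.
AQIs: Site B=93, Site J=124, Site E=453, Site H=262, Site D=60. Sum = 93 + 124 + 453 + 262 + 60 = 992.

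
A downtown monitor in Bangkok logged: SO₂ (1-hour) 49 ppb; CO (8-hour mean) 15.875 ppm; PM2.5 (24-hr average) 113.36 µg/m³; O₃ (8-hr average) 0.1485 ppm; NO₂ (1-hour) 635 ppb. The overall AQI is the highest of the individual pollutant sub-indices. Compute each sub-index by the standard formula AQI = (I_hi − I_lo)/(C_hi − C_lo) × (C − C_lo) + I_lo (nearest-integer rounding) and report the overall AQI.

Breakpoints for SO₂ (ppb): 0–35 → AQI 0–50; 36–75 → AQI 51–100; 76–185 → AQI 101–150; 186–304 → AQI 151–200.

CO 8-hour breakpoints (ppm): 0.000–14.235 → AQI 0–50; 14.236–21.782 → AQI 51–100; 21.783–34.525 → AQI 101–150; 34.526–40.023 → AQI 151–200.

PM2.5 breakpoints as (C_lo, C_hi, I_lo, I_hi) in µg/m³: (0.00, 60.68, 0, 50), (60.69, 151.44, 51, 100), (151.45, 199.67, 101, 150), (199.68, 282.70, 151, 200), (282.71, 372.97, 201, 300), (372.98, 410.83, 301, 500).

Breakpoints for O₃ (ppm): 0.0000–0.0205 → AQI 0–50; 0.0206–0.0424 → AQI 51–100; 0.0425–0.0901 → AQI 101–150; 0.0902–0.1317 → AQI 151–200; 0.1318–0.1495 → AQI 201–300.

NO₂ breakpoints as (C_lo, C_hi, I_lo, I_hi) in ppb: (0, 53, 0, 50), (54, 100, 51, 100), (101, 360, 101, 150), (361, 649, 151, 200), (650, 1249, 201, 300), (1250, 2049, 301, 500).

SO₂: row 36–75 (AQI 51–100). (100−51)·(49−36)/(75−36) + 51 = 49·13/39 + 51 ≈ 67.33 → 67.
CO: 15.875 ∈ [14.236, 21.782] ↔ index [51, 100].
51 + (15.875−14.236)·(100−51)/(21.782−14.236) = 51 + 1.639·49/7.546 ≈ 61.64, so AQI = 62.
PM2.5: 113.36 lies in 60.69–151.44, so I_lo=51, I_hi=100, C_lo=60.69, C_hi=151.44.
(100−51)/(151.44−60.69) × (113.36−60.69) + 51 = 49/90.75 × 52.67 + 51 ≈ 79.44 → 79.
O₃ 0.1485: bracket 0.1318–0.1495 → index 201–300; slope 99/0.0177, offset 0.0167.
AQI = 201 + 99/0.0177·0.0167 ≈ 294.41 ⇒ 294.
NO₂: row 361–649 (AQI 151–200). (200−151)·(635−361)/(649−361) + 151 = 49·274/288 + 151 ≈ 197.62 → 198.
Sub-indices: SO₂→67, CO→62, PM2.5→79, O₃→294, NO₂→198. Overall AQI = max = 294; dominant pollutant is O₃.
AQI 294: Very Unhealthy.

294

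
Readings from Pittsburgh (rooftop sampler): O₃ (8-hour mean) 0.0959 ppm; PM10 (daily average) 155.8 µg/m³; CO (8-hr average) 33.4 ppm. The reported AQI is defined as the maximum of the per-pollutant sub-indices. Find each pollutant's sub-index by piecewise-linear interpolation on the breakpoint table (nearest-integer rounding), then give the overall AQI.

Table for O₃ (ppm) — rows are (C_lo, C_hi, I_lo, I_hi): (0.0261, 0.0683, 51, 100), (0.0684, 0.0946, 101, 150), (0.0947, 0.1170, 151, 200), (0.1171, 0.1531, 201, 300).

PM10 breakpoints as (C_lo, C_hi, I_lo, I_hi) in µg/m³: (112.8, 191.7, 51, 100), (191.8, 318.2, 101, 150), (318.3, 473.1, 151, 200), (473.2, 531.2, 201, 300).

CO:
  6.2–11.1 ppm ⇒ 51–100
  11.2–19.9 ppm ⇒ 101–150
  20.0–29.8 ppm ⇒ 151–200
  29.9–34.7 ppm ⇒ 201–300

O₃: 0.0959 lies in 0.0947–0.1170, so I_lo=151, I_hi=200, C_lo=0.0947, C_hi=0.1170.
(200−151)/(0.1170−0.0947) × (0.0959−0.0947) + 151 = 49/0.0223 × 0.0012 + 151 ≈ 153.64 → 154.
PM10: row 112.8–191.7 (AQI 51–100). (100−51)·(155.8−112.8)/(191.7−112.8) + 51 = 49·43.0/78.9 + 51 ≈ 77.70 → 78.
CO: row 29.9–34.7 (AQI 201–300). (300−201)·(33.4−29.9)/(34.7−29.9) + 201 = 99·3.5/4.8 + 201 ≈ 273.19 → 273.
Sub-indices: O₃→154, PM10→78, CO→273. Overall AQI = max = 273; dominant pollutant is CO.

273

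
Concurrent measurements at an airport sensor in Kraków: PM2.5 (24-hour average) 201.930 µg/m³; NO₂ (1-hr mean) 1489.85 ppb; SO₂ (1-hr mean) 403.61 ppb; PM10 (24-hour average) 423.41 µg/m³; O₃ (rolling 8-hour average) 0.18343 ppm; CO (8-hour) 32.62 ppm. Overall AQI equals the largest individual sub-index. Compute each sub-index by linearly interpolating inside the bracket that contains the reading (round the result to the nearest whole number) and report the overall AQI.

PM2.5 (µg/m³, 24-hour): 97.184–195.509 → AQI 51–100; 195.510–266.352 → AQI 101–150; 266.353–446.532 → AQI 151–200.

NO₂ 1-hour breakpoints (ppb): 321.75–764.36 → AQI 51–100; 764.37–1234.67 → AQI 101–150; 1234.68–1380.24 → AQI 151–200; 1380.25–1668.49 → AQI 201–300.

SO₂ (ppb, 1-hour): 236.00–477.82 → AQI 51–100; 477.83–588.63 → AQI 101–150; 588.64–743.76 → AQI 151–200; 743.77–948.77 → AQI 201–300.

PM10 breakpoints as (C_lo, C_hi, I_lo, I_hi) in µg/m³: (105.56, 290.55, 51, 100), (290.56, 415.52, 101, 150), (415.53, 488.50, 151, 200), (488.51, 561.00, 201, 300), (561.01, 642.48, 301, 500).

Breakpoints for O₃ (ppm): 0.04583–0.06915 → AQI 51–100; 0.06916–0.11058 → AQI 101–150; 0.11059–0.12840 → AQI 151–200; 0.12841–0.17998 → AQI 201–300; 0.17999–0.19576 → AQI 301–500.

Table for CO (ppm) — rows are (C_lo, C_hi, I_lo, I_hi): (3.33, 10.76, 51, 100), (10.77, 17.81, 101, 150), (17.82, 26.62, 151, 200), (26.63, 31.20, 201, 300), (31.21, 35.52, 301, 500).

366

PM2.5: row 195.510–266.352 (AQI 101–150). (150−101)·(201.930−195.510)/(266.352−195.510) + 101 = 49·6.420/70.842 + 101 ≈ 105.44 → 105.
NO₂: row 1380.25–1668.49 (AQI 201–300). (300−201)·(1489.85−1380.25)/(1668.49−1380.25) + 201 = 99·109.60/288.24 + 201 ≈ 238.64 → 239.
SO₂: 403.61 ∈ [236.00, 477.82] ↔ index [51, 100].
51 + (403.61−236.00)·(100−51)/(477.82−236.00) = 51 + 167.61·49/241.82 ≈ 84.96, so AQI = 85.
PM10: 423.41 lies in 415.53–488.50, so I_lo=151, I_hi=200, C_lo=415.53, C_hi=488.50.
(200−151)/(488.50−415.53) × (423.41−415.53) + 151 = 49/72.97 × 7.88 + 151 ≈ 156.29 → 156.
O₃: 0.18343 lies in 0.17999–0.19576, so I_lo=301, I_hi=500, C_lo=0.17999, C_hi=0.19576.
(500−301)/(0.19576−0.17999) × (0.18343−0.17999) + 301 = 199/0.01577 × 0.00344 + 301 ≈ 344.41 → 344.
CO: row 31.21–35.52 (AQI 301–500). (500−301)·(32.62−31.21)/(35.52−31.21) + 301 = 199·1.41/4.31 + 301 ≈ 366.10 → 366.
Sub-indices: PM2.5→105, NO₂→239, SO₂→85, PM10→156, O₃→344, CO→366. Overall AQI = max = 366; dominant pollutant is CO.
AQI 366: Hazardous.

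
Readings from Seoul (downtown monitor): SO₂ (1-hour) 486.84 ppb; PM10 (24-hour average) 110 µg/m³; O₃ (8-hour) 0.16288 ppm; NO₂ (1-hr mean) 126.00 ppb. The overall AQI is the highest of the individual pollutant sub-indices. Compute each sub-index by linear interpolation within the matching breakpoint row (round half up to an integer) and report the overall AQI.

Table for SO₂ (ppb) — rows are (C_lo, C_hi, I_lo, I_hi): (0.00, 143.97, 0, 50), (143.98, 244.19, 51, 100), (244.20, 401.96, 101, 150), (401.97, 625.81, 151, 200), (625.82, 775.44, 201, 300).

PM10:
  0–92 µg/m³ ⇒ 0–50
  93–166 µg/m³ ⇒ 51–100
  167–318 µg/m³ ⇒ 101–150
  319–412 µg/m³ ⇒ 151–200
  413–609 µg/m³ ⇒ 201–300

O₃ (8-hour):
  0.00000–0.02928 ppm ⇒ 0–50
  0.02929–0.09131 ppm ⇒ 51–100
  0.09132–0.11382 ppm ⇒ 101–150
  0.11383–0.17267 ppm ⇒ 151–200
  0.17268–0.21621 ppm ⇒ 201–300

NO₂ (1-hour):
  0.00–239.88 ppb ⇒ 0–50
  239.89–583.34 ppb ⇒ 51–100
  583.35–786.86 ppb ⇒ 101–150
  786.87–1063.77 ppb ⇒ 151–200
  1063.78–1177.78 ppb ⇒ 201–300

SO₂: 486.84 lies in 401.97–625.81, so I_lo=151, I_hi=200, C_lo=401.97, C_hi=625.81.
(200−151)/(625.81−401.97) × (486.84−401.97) + 151 = 49/223.84 × 84.87 + 151 ≈ 169.58 → 170.
PM10: 110 lies in 93–166, so I_lo=51, I_hi=100, C_lo=93, C_hi=166.
(100−51)/(166−93) × (110−93) + 51 = 49/73 × 17 + 51 ≈ 62.41 → 62.
O₃ 0.16288: bracket 0.11383–0.17267 → index 151–200; slope 49/0.05884, offset 0.04905.
AQI = 151 + 49/0.05884·0.04905 ≈ 191.85 ⇒ 192.
NO₂ 126.00: bracket 0.00–239.88 → index 0–50; slope 50/239.88, offset 126.00.
AQI = 0 + 50/239.88·126.00 ≈ 26.26 ⇒ 26.
Sub-indices: SO₂→170, PM10→62, O₃→192, NO₂→26. Overall AQI = max = 192; dominant pollutant is O₃.

192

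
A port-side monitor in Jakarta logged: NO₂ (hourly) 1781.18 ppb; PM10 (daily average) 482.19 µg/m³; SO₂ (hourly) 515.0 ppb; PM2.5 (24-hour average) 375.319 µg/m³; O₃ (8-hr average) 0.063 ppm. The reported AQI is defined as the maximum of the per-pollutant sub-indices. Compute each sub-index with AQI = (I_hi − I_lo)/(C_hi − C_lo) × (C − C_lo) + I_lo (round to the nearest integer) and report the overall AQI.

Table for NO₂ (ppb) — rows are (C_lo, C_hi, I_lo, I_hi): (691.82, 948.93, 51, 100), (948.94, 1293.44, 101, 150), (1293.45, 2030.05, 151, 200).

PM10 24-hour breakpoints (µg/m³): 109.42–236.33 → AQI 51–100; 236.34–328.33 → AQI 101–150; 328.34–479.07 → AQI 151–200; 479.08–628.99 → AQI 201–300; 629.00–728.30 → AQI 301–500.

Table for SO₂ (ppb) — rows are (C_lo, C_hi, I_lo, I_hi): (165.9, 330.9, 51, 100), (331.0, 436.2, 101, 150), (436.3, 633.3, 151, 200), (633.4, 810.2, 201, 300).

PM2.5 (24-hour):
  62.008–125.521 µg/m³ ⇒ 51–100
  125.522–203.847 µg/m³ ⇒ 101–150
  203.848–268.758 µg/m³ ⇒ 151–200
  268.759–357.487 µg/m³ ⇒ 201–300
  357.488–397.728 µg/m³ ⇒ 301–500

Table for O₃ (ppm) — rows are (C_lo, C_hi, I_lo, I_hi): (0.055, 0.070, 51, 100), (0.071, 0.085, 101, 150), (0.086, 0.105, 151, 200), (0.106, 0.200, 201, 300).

NO₂ 1781.18: bracket 1293.45–2030.05 → index 151–200; slope 49/736.60, offset 487.73.
AQI = 151 + 49/736.60·487.73 ≈ 183.44 ⇒ 183.
PM10: 482.19 ∈ [479.08, 628.99] ↔ index [201, 300].
201 + (482.19−479.08)·(300−201)/(628.99−479.08) = 201 + 3.11·99/149.91 ≈ 203.05, so AQI = 203.
SO₂: row 436.3–633.3 (AQI 151–200). (200−151)·(515.0−436.3)/(633.3−436.3) + 151 = 49·78.7/197.0 + 151 ≈ 170.58 → 171.
PM2.5: 375.319 ∈ [357.488, 397.728] ↔ index [301, 500].
301 + (375.319−357.488)·(500−301)/(397.728−357.488) = 301 + 17.831·199/40.240 ≈ 389.18, so AQI = 389.
O₃: 0.063 ∈ [0.055, 0.070] ↔ index [51, 100].
51 + (0.063−0.055)·(100−51)/(0.070−0.055) = 51 + 0.008·49/0.015 ≈ 77.13, so AQI = 77.
Sub-indices: NO₂→183, PM10→203, SO₂→171, PM2.5→389, O₃→77. Overall AQI = max = 389; dominant pollutant is PM2.5.

389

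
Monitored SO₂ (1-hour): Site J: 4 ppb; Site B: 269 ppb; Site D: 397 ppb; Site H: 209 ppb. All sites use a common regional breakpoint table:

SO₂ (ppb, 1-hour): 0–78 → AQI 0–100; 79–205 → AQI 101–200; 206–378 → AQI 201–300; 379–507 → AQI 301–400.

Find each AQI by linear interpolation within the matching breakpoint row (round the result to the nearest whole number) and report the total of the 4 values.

760

Site J: row 0–78 (AQI 0–100). (100−0)·(4−0)/(78−0) + 0 = 100·4/78 + 0 ≈ 5.13 → 5.
Site B: 269 lies in 206–378, so I_lo=201, I_hi=300, C_lo=206, C_hi=378.
(300−201)/(378−206) × (269−206) + 201 = 99/172 × 63 + 201 ≈ 237.26 → 237.
Site D: row 379–507 (AQI 301–400). (400−301)·(397−379)/(507−379) + 301 = 99·18/128 + 301 ≈ 314.92 → 315.
Site H 209: bracket 206–378 → index 201–300; slope 99/172, offset 3.
AQI = 201 + 99/172·3 ≈ 202.73 ⇒ 203.
AQIs: Site J=5, Site B=237, Site D=315, Site H=203. Sum = 5 + 237 + 315 + 203 = 760.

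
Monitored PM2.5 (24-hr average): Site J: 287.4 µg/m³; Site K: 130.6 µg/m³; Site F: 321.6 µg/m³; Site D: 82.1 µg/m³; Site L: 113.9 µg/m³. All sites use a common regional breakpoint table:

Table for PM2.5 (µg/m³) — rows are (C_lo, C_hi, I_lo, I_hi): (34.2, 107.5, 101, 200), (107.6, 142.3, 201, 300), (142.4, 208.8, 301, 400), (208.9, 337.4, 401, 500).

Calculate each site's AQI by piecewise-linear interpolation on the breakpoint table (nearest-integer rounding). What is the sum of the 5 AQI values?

1601

Site J: 287.4 ∈ [208.9, 337.4] ↔ index [401, 500].
401 + (287.4−208.9)·(500−401)/(337.4−208.9) = 401 + 78.5·99/128.5 ≈ 461.48, so AQI = 461.
Site K: 130.6 ∈ [107.6, 142.3] ↔ index [201, 300].
201 + (130.6−107.6)·(300−201)/(142.3−107.6) = 201 + 23.0·99/34.7 ≈ 266.62, so AQI = 267.
Site F 321.6: bracket 208.9–337.4 → index 401–500; slope 99/128.5, offset 112.7.
AQI = 401 + 99/128.5·112.7 ≈ 487.83 ⇒ 488.
Site D: row 34.2–107.5 (AQI 101–200). (200−101)·(82.1−34.2)/(107.5−34.2) + 101 = 99·47.9/73.3 + 101 ≈ 165.69 → 166.
Site L: 113.9 lies in 107.6–142.3, so I_lo=201, I_hi=300, C_lo=107.6, C_hi=142.3.
(300−201)/(142.3−107.6) × (113.9−107.6) + 201 = 99/34.7 × 6.3 + 201 ≈ 218.97 → 219.
AQIs: Site J=461, Site K=267, Site F=488, Site D=166, Site L=219. Sum = 461 + 267 + 488 + 166 + 219 = 1601.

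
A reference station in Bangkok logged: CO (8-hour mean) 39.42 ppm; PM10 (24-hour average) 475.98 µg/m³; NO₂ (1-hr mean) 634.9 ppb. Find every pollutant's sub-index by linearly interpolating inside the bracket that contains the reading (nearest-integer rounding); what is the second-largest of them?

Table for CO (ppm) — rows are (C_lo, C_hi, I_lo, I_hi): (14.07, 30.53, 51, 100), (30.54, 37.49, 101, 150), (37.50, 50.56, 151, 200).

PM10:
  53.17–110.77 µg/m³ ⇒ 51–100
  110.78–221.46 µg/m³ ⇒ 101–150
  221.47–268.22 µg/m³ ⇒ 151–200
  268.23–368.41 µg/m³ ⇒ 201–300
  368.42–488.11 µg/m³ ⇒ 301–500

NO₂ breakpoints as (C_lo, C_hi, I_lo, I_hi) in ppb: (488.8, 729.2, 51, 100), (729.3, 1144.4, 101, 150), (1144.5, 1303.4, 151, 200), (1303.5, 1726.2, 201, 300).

CO: row 37.50–50.56 (AQI 151–200). (200−151)·(39.42−37.50)/(50.56−37.50) + 151 = 49·1.92/13.06 + 151 ≈ 158.20 → 158.
PM10: row 368.42–488.11 (AQI 301–500). (500−301)·(475.98−368.42)/(488.11−368.42) + 301 = 199·107.56/119.69 + 301 ≈ 479.83 → 480.
NO₂: 634.9 ∈ [488.8, 729.2] ↔ index [51, 100].
51 + (634.9−488.8)·(100−51)/(729.2−488.8) = 51 + 146.1·49/240.4 ≈ 80.78, so AQI = 81.
Sub-indices: CO→158, PM10→480, NO₂→81. Ranked high→low: 480, 158, 81. Second-highest sub-index = 158.

158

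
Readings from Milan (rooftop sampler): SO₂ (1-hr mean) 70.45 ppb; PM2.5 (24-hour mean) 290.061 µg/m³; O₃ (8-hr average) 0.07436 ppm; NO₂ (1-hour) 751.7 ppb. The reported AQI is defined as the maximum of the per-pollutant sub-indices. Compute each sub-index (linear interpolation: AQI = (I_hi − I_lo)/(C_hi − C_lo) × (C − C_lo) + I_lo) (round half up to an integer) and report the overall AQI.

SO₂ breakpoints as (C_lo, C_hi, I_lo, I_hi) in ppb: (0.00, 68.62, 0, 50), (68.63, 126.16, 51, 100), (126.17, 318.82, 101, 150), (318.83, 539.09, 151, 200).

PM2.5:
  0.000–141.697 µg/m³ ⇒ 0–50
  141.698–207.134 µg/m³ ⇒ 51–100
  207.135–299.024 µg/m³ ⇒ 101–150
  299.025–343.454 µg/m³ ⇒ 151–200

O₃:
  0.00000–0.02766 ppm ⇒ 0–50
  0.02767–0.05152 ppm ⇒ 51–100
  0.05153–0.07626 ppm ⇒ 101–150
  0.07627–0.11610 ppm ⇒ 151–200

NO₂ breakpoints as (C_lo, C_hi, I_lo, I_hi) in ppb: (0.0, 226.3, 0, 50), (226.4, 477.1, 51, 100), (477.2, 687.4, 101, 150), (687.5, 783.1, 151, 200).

184

SO₂: 70.45 ∈ [68.63, 126.16] ↔ index [51, 100].
51 + (70.45−68.63)·(100−51)/(126.16−68.63) = 51 + 1.82·49/57.53 ≈ 52.55, so AQI = 53.
PM2.5: 290.061 ∈ [207.135, 299.024] ↔ index [101, 150].
101 + (290.061−207.135)·(150−101)/(299.024−207.135) = 101 + 82.926·49/91.889 ≈ 145.22, so AQI = 145.
O₃: 0.07436 lies in 0.05153–0.07626, so I_lo=101, I_hi=150, C_lo=0.05153, C_hi=0.07626.
(150−101)/(0.07626−0.05153) × (0.07436−0.05153) + 101 = 49/0.02473 × 0.02283 + 101 ≈ 146.24 → 146.
NO₂: 751.7 ∈ [687.5, 783.1] ↔ index [151, 200].
151 + (751.7−687.5)·(200−151)/(783.1−687.5) = 151 + 64.2·49/95.6 ≈ 183.91, so AQI = 184.
Sub-indices: SO₂→53, PM2.5→145, O₃→146, NO₂→184. Overall AQI = max = 184; dominant pollutant is NO₂.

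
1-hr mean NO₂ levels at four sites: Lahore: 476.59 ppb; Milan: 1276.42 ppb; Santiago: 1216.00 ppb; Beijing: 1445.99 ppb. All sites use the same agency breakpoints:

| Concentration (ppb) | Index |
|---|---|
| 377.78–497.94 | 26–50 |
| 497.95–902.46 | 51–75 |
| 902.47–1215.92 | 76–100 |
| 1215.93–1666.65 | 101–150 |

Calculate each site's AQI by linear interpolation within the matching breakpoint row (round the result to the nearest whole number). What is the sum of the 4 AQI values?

Lahore: row 377.78–497.94 (AQI 26–50). (50−26)·(476.59−377.78)/(497.94−377.78) + 26 = 24·98.81/120.16 + 26 ≈ 45.74 → 46.
Milan: 1276.42 lies in 1215.93–1666.65, so I_lo=101, I_hi=150, C_lo=1215.93, C_hi=1666.65.
(150−101)/(1666.65−1215.93) × (1276.42−1215.93) + 101 = 49/450.72 × 60.49 + 101 ≈ 107.58 → 108.
Santiago: 1216.00 lies in 1215.93–1666.65, so I_lo=101, I_hi=150, C_lo=1215.93, C_hi=1666.65.
(150−101)/(1666.65−1215.93) × (1216.00−1215.93) + 101 = 49/450.72 × 0.07 + 101 ≈ 101.01 → 101.
Beijing: 1445.99 lies in 1215.93–1666.65, so I_lo=101, I_hi=150, C_lo=1215.93, C_hi=1666.65.
(150−101)/(1666.65−1215.93) × (1445.99−1215.93) + 101 = 49/450.72 × 230.06 + 101 ≈ 126.01 → 126.
AQIs: Lahore=46, Milan=108, Santiago=101, Beijing=126. Sum = 46 + 108 + 101 + 126 = 381.

381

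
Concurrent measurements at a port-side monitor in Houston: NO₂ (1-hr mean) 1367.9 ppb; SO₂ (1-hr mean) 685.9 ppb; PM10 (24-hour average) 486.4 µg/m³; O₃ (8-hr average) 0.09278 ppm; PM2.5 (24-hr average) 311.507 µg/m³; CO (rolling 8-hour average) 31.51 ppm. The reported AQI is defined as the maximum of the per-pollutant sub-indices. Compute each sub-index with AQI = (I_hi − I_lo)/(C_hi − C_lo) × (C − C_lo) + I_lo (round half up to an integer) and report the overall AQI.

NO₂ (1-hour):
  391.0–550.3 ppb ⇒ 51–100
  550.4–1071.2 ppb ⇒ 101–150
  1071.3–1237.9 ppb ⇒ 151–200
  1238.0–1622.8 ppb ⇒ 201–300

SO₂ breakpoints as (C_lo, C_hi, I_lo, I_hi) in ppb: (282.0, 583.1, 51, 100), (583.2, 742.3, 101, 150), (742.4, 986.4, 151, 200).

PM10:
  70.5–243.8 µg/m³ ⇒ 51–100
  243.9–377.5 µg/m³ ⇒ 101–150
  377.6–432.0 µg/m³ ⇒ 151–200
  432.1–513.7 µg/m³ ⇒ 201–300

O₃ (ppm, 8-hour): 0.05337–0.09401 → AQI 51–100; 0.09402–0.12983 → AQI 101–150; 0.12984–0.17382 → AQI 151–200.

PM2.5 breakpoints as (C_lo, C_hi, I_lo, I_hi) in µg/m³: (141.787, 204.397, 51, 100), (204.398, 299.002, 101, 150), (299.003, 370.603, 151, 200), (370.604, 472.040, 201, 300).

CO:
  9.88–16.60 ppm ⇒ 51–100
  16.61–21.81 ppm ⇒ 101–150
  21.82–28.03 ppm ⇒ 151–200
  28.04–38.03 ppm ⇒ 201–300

NO₂ 1367.9: bracket 1238.0–1622.8 → index 201–300; slope 99/384.8, offset 129.9.
AQI = 201 + 99/384.8·129.9 ≈ 234.42 ⇒ 234.
SO₂ 685.9: bracket 583.2–742.3 → index 101–150; slope 49/159.1, offset 102.7.
AQI = 101 + 49/159.1·102.7 ≈ 132.63 ⇒ 133.
PM10: row 432.1–513.7 (AQI 201–300). (300−201)·(486.4−432.1)/(513.7−432.1) + 201 = 99·54.3/81.6 + 201 ≈ 266.88 → 267.
O₃: row 0.05337–0.09401 (AQI 51–100). (100−51)·(0.09278−0.05337)/(0.09401−0.05337) + 51 = 49·0.03941/0.04064 + 51 ≈ 98.52 → 99.
PM2.5: 311.507 lies in 299.003–370.603, so I_lo=151, I_hi=200, C_lo=299.003, C_hi=370.603.
(200−151)/(370.603−299.003) × (311.507−299.003) + 151 = 49/71.600 × 12.504 + 151 ≈ 159.56 → 160.
CO: 31.51 lies in 28.04–38.03, so I_lo=201, I_hi=300, C_lo=28.04, C_hi=38.03.
(300−201)/(38.03−28.04) × (31.51−28.04) + 201 = 99/9.99 × 3.47 + 201 ≈ 235.39 → 235.
Sub-indices: NO₂→234, SO₂→133, PM10→267, O₃→99, PM2.5→160, CO→235. Overall AQI = max = 267; dominant pollutant is PM10.

267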